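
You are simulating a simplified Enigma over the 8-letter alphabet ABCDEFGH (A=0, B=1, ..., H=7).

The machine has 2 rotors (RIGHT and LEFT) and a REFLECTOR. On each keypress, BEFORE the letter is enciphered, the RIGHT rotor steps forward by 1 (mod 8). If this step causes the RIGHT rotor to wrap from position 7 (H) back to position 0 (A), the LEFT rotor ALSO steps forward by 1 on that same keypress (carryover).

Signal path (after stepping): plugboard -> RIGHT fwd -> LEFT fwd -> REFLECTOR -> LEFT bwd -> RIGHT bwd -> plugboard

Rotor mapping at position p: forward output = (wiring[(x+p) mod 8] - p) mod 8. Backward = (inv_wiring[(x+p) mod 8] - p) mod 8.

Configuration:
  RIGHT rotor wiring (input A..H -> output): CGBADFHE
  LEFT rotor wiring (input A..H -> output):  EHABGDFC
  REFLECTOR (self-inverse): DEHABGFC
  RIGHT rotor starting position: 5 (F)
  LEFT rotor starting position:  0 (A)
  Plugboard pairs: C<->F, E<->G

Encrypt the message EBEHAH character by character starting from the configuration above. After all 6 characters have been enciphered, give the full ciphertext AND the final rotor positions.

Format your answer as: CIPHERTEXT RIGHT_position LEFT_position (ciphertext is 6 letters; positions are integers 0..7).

Answer: CHAGCA 3 1

Derivation:
Char 1 ('E'): step: R->6, L=0; E->plug->G->R->F->L->D->refl->A->L'->C->R'->F->plug->C
Char 2 ('B'): step: R->7, L=0; B->plug->B->R->D->L->B->refl->E->L'->A->R'->H->plug->H
Char 3 ('E'): step: R->0, L->1 (L advanced); E->plug->G->R->H->L->D->refl->A->L'->C->R'->A->plug->A
Char 4 ('H'): step: R->1, L=1; H->plug->H->R->B->L->H->refl->C->L'->E->R'->E->plug->G
Char 5 ('A'): step: R->2, L=1; A->plug->A->R->H->L->D->refl->A->L'->C->R'->F->plug->C
Char 6 ('H'): step: R->3, L=1; H->plug->H->R->G->L->B->refl->E->L'->F->R'->A->plug->A
Final: ciphertext=CHAGCA, RIGHT=3, LEFT=1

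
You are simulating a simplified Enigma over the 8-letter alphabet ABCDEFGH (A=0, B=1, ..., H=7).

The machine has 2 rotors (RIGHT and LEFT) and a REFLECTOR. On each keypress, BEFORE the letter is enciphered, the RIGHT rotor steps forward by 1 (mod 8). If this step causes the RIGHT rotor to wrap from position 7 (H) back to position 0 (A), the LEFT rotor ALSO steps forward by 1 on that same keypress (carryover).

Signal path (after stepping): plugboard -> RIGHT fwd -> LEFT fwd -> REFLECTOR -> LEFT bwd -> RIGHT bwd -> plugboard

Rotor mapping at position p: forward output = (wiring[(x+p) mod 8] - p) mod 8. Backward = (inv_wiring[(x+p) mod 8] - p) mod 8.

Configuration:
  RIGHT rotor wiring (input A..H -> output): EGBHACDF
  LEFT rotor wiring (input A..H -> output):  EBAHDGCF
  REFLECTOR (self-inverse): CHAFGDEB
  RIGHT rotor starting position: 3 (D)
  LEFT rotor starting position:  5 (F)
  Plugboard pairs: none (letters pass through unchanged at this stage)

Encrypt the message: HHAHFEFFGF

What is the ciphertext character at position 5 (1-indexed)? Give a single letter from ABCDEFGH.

Char 1 ('H'): step: R->4, L=5; H->plug->H->R->D->L->H->refl->B->L'->A->R'->E->plug->E
Char 2 ('H'): step: R->5, L=5; H->plug->H->R->D->L->H->refl->B->L'->A->R'->C->plug->C
Char 3 ('A'): step: R->6, L=5; A->plug->A->R->F->L->D->refl->F->L'->B->R'->F->plug->F
Char 4 ('H'): step: R->7, L=5; H->plug->H->R->E->L->E->refl->G->L'->H->R'->C->plug->C
Char 5 ('F'): step: R->0, L->6 (L advanced); F->plug->F->R->C->L->G->refl->E->L'->A->R'->E->plug->E

E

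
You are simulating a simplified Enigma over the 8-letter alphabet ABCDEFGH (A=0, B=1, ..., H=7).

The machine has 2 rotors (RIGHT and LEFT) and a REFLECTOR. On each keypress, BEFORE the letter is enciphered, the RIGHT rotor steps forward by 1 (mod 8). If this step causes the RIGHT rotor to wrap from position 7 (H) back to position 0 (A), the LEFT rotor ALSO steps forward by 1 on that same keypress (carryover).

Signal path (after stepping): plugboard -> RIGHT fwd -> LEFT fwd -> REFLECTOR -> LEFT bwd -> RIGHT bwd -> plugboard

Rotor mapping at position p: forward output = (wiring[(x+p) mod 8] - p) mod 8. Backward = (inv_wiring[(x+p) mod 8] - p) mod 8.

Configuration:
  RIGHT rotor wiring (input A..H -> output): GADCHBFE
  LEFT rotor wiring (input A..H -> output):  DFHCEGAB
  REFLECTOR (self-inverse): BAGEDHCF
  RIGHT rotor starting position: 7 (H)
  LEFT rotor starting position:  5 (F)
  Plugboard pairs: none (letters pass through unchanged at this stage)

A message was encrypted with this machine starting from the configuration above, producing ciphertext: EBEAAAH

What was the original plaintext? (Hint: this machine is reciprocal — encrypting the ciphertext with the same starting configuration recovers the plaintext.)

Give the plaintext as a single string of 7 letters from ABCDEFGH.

Char 1 ('E'): step: R->0, L->6 (L advanced); E->plug->E->R->H->L->A->refl->B->L'->E->R'->H->plug->H
Char 2 ('B'): step: R->1, L=6; B->plug->B->R->C->L->F->refl->H->L'->D->R'->G->plug->G
Char 3 ('E'): step: R->2, L=6; E->plug->E->R->D->L->H->refl->F->L'->C->R'->F->plug->F
Char 4 ('A'): step: R->3, L=6; A->plug->A->R->H->L->A->refl->B->L'->E->R'->B->plug->B
Char 5 ('A'): step: R->4, L=6; A->plug->A->R->D->L->H->refl->F->L'->C->R'->E->plug->E
Char 6 ('A'): step: R->5, L=6; A->plug->A->R->E->L->B->refl->A->L'->H->R'->C->plug->C
Char 7 ('H'): step: R->6, L=6; H->plug->H->R->D->L->H->refl->F->L'->C->R'->D->plug->D

Answer: HGFBECD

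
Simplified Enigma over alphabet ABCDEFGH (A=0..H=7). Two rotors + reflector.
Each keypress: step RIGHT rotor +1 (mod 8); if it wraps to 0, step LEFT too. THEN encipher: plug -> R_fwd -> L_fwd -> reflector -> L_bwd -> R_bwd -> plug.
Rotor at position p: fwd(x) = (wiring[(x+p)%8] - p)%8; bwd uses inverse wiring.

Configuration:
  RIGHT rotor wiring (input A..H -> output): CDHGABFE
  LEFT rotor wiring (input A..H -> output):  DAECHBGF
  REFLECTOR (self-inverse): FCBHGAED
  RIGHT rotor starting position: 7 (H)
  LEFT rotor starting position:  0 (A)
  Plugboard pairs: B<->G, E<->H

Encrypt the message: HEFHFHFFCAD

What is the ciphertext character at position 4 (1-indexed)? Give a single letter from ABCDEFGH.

Char 1 ('H'): step: R->0, L->1 (L advanced); H->plug->E->R->A->L->H->refl->D->L'->B->R'->F->plug->F
Char 2 ('E'): step: R->1, L=1; E->plug->H->R->B->L->D->refl->H->L'->A->R'->E->plug->H
Char 3 ('F'): step: R->2, L=1; F->plug->F->R->C->L->B->refl->C->L'->H->R'->D->plug->D
Char 4 ('H'): step: R->3, L=1; H->plug->E->R->B->L->D->refl->H->L'->A->R'->G->plug->B

B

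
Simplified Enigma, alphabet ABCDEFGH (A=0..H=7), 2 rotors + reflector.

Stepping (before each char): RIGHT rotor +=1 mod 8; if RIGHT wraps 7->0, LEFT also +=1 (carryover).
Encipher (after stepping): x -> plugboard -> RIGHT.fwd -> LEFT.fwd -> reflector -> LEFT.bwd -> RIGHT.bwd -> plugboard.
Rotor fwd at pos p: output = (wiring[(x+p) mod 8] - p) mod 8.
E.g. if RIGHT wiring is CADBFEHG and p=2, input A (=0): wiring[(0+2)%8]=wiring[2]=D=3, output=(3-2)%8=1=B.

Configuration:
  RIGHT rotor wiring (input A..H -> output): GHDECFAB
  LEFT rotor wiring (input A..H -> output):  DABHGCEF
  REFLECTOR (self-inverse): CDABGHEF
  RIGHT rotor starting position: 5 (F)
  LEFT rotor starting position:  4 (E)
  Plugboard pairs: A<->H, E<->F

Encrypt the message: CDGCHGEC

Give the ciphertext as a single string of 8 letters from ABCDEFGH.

Answer: HGAACBDG

Derivation:
Char 1 ('C'): step: R->6, L=4; C->plug->C->R->A->L->C->refl->A->L'->C->R'->A->plug->H
Char 2 ('D'): step: R->7, L=4; D->plug->D->R->E->L->H->refl->F->L'->G->R'->G->plug->G
Char 3 ('G'): step: R->0, L->5 (L advanced); G->plug->G->R->A->L->F->refl->H->L'->B->R'->H->plug->A
Char 4 ('C'): step: R->1, L=5; C->plug->C->R->D->L->G->refl->E->L'->F->R'->H->plug->A
Char 5 ('H'): step: R->2, L=5; H->plug->A->R->B->L->H->refl->F->L'->A->R'->C->plug->C
Char 6 ('G'): step: R->3, L=5; G->plug->G->R->E->L->D->refl->B->L'->H->R'->B->plug->B
Char 7 ('E'): step: R->4, L=5; E->plug->F->R->D->L->G->refl->E->L'->F->R'->D->plug->D
Char 8 ('C'): step: R->5, L=5; C->plug->C->R->E->L->D->refl->B->L'->H->R'->G->plug->G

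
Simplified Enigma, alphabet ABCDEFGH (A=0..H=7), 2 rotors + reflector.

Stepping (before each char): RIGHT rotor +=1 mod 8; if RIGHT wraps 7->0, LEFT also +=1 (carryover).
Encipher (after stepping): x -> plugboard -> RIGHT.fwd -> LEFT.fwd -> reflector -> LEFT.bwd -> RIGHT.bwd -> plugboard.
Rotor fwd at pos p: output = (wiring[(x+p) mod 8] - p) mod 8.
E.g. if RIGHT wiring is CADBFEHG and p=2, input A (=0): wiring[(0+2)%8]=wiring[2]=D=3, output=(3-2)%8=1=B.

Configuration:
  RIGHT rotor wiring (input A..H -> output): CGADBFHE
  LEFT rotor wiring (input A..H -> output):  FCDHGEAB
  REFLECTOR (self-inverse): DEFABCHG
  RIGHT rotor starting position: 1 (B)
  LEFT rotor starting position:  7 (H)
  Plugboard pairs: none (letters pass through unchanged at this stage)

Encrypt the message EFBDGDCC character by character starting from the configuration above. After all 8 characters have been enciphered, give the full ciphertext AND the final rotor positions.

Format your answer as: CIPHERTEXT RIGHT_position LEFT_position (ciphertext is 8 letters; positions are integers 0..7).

Char 1 ('E'): step: R->2, L=7; E->plug->E->R->F->L->H->refl->G->L'->B->R'->B->plug->B
Char 2 ('F'): step: R->3, L=7; F->plug->F->R->H->L->B->refl->E->L'->D->R'->G->plug->G
Char 3 ('B'): step: R->4, L=7; B->plug->B->R->B->L->G->refl->H->L'->F->R'->A->plug->A
Char 4 ('D'): step: R->5, L=7; D->plug->D->R->F->L->H->refl->G->L'->B->R'->E->plug->E
Char 5 ('G'): step: R->6, L=7; G->plug->G->R->D->L->E->refl->B->L'->H->R'->H->plug->H
Char 6 ('D'): step: R->7, L=7; D->plug->D->R->B->L->G->refl->H->L'->F->R'->A->plug->A
Char 7 ('C'): step: R->0, L->0 (L advanced); C->plug->C->R->A->L->F->refl->C->L'->B->R'->E->plug->E
Char 8 ('C'): step: R->1, L=0; C->plug->C->R->C->L->D->refl->A->L'->G->R'->F->plug->F
Final: ciphertext=BGAEHAEF, RIGHT=1, LEFT=0

Answer: BGAEHAEF 1 0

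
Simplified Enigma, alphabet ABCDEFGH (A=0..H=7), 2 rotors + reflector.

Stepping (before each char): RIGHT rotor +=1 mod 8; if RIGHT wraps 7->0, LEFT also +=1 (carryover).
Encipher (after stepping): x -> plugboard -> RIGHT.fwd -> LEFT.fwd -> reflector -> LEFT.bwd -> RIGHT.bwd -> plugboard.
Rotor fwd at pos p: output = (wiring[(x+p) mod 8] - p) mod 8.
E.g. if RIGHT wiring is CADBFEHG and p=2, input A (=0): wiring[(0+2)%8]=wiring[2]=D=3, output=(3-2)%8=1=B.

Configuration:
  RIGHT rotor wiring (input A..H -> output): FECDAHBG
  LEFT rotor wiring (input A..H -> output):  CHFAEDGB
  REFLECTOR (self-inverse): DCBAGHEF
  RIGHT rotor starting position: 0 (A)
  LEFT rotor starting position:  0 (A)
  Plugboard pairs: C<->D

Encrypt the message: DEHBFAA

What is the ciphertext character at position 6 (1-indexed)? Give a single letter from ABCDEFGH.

Char 1 ('D'): step: R->1, L=0; D->plug->C->R->C->L->F->refl->H->L'->B->R'->B->plug->B
Char 2 ('E'): step: R->2, L=0; E->plug->E->R->H->L->B->refl->C->L'->A->R'->A->plug->A
Char 3 ('H'): step: R->3, L=0; H->plug->H->R->H->L->B->refl->C->L'->A->R'->A->plug->A
Char 4 ('B'): step: R->4, L=0; B->plug->B->R->D->L->A->refl->D->L'->F->R'->C->plug->D
Char 5 ('F'): step: R->5, L=0; F->plug->F->R->F->L->D->refl->A->L'->D->R'->H->plug->H
Char 6 ('A'): step: R->6, L=0; A->plug->A->R->D->L->A->refl->D->L'->F->R'->F->plug->F

F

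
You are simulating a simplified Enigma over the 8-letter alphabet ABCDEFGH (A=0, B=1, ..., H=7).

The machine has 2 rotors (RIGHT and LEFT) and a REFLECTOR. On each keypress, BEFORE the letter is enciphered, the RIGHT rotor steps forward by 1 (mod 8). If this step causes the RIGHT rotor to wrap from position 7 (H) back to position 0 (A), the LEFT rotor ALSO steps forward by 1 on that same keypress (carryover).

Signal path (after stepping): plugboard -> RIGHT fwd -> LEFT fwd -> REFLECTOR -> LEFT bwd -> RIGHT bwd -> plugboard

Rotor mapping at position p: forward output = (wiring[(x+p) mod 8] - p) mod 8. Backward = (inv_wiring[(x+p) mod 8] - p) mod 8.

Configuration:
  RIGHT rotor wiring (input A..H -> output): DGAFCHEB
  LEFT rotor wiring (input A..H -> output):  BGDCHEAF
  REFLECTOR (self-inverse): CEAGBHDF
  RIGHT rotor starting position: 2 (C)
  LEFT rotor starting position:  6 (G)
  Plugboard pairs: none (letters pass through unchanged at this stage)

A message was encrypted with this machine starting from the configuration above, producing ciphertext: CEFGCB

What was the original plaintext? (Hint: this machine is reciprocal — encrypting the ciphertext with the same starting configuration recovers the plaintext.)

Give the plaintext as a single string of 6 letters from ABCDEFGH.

Answer: DFGHAE

Derivation:
Char 1 ('C'): step: R->3, L=6; C->plug->C->R->E->L->F->refl->H->L'->B->R'->D->plug->D
Char 2 ('E'): step: R->4, L=6; E->plug->E->R->H->L->G->refl->D->L'->C->R'->F->plug->F
Char 3 ('F'): step: R->5, L=6; F->plug->F->R->D->L->A->refl->C->L'->A->R'->G->plug->G
Char 4 ('G'): step: R->6, L=6; G->plug->G->R->E->L->F->refl->H->L'->B->R'->H->plug->H
Char 5 ('C'): step: R->7, L=6; C->plug->C->R->H->L->G->refl->D->L'->C->R'->A->plug->A
Char 6 ('B'): step: R->0, L->7 (L advanced); B->plug->B->R->G->L->F->refl->H->L'->C->R'->E->plug->E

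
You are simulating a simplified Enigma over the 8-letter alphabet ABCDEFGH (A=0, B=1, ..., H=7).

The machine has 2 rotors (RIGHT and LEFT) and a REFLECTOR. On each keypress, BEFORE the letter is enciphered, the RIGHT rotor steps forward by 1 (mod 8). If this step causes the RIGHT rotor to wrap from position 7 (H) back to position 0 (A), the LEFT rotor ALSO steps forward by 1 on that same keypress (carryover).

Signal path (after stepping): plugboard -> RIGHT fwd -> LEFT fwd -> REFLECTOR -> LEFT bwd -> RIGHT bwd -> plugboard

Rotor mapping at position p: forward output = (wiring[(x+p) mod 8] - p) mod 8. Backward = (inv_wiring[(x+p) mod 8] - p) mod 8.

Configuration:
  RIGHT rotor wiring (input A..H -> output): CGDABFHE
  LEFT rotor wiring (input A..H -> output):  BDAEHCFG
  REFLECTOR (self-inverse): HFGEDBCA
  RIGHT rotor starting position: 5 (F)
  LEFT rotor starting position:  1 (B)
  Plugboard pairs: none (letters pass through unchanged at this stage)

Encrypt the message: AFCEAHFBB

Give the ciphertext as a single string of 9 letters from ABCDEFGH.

Answer: HABAGEGCG

Derivation:
Char 1 ('A'): step: R->6, L=1; A->plug->A->R->B->L->H->refl->A->L'->H->R'->H->plug->H
Char 2 ('F'): step: R->7, L=1; F->plug->F->R->C->L->D->refl->E->L'->F->R'->A->plug->A
Char 3 ('C'): step: R->0, L->2 (L advanced); C->plug->C->R->D->L->A->refl->H->L'->G->R'->B->plug->B
Char 4 ('E'): step: R->1, L=2; E->plug->E->R->E->L->D->refl->E->L'->F->R'->A->plug->A
Char 5 ('A'): step: R->2, L=2; A->plug->A->R->B->L->C->refl->G->L'->A->R'->G->plug->G
Char 6 ('H'): step: R->3, L=2; H->plug->H->R->A->L->G->refl->C->L'->B->R'->E->plug->E
Char 7 ('F'): step: R->4, L=2; F->plug->F->R->C->L->F->refl->B->L'->H->R'->G->plug->G
Char 8 ('B'): step: R->5, L=2; B->plug->B->R->C->L->F->refl->B->L'->H->R'->C->plug->C
Char 9 ('B'): step: R->6, L=2; B->plug->B->R->G->L->H->refl->A->L'->D->R'->G->plug->G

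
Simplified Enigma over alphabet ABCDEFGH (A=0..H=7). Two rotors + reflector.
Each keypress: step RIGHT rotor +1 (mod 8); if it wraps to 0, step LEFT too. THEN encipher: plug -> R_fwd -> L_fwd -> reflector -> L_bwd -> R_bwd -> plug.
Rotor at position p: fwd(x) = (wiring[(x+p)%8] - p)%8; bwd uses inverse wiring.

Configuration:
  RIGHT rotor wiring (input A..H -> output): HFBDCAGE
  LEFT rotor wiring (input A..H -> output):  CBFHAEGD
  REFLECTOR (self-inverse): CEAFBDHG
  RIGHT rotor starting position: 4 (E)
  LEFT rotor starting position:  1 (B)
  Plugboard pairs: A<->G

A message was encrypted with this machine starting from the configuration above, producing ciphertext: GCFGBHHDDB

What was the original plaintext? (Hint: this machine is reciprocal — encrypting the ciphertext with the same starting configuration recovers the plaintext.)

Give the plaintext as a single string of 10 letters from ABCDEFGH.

Char 1 ('G'): step: R->5, L=1; G->plug->A->R->D->L->H->refl->G->L'->C->R'->D->plug->D
Char 2 ('C'): step: R->6, L=1; C->plug->C->R->B->L->E->refl->B->L'->H->R'->D->plug->D
Char 3 ('F'): step: R->7, L=1; F->plug->F->R->D->L->H->refl->G->L'->C->R'->D->plug->D
Char 4 ('G'): step: R->0, L->2 (L advanced); G->plug->A->R->H->L->H->refl->G->L'->C->R'->E->plug->E
Char 5 ('B'): step: R->1, L=2; B->plug->B->R->A->L->D->refl->F->L'->B->R'->D->plug->D
Char 6 ('H'): step: R->2, L=2; H->plug->H->R->D->L->C->refl->A->L'->G->R'->D->plug->D
Char 7 ('H'): step: R->3, L=2; H->plug->H->R->G->L->A->refl->C->L'->D->R'->D->plug->D
Char 8 ('D'): step: R->4, L=2; D->plug->D->R->A->L->D->refl->F->L'->B->R'->F->plug->F
Char 9 ('D'): step: R->5, L=2; D->plug->D->R->C->L->G->refl->H->L'->H->R'->C->plug->C
Char 10 ('B'): step: R->6, L=2; B->plug->B->R->G->L->A->refl->C->L'->D->R'->E->plug->E

Answer: DDDEDDDFCE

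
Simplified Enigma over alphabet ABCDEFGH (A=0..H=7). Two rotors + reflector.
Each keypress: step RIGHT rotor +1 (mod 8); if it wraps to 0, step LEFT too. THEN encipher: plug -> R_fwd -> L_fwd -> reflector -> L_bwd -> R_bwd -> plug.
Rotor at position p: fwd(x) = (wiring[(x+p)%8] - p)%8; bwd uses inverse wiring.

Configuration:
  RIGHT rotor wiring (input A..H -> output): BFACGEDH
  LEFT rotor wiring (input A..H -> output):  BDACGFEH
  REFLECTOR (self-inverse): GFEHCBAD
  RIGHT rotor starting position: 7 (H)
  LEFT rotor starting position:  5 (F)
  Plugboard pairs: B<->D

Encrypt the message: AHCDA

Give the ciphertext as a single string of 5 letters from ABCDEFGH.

Char 1 ('A'): step: R->0, L->6 (L advanced); A->plug->A->R->B->L->B->refl->F->L'->D->R'->G->plug->G
Char 2 ('H'): step: R->1, L=6; H->plug->H->R->A->L->G->refl->A->L'->G->R'->G->plug->G
Char 3 ('C'): step: R->2, L=6; C->plug->C->R->E->L->C->refl->E->L'->F->R'->F->plug->F
Char 4 ('D'): step: R->3, L=6; D->plug->B->R->D->L->F->refl->B->L'->B->R'->C->plug->C
Char 5 ('A'): step: R->4, L=6; A->plug->A->R->C->L->D->refl->H->L'->H->R'->C->plug->C

Answer: GGFCC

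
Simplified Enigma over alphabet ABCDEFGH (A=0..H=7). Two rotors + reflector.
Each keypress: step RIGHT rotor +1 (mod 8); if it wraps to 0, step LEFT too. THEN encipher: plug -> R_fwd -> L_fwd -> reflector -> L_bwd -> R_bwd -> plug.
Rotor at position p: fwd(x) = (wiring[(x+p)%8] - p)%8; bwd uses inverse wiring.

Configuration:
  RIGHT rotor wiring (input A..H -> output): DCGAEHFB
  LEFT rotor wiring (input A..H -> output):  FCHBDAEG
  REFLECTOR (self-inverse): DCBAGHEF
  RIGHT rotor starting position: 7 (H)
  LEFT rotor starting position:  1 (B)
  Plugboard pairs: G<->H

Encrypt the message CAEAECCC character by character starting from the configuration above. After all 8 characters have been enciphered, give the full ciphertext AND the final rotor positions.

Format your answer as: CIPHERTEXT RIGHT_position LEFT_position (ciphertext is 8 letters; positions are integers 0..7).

Answer: FHDGFABF 7 2

Derivation:
Char 1 ('C'): step: R->0, L->2 (L advanced); C->plug->C->R->G->L->D->refl->A->L'->H->R'->F->plug->F
Char 2 ('A'): step: R->1, L=2; A->plug->A->R->B->L->H->refl->F->L'->A->R'->G->plug->H
Char 3 ('E'): step: R->2, L=2; E->plug->E->R->D->L->G->refl->E->L'->F->R'->D->plug->D
Char 4 ('A'): step: R->3, L=2; A->plug->A->R->F->L->E->refl->G->L'->D->R'->H->plug->G
Char 5 ('E'): step: R->4, L=2; E->plug->E->R->H->L->A->refl->D->L'->G->R'->F->plug->F
Char 6 ('C'): step: R->5, L=2; C->plug->C->R->E->L->C->refl->B->L'->C->R'->A->plug->A
Char 7 ('C'): step: R->6, L=2; C->plug->C->R->F->L->E->refl->G->L'->D->R'->B->plug->B
Char 8 ('C'): step: R->7, L=2; C->plug->C->R->D->L->G->refl->E->L'->F->R'->F->plug->F
Final: ciphertext=FHDGFABF, RIGHT=7, LEFT=2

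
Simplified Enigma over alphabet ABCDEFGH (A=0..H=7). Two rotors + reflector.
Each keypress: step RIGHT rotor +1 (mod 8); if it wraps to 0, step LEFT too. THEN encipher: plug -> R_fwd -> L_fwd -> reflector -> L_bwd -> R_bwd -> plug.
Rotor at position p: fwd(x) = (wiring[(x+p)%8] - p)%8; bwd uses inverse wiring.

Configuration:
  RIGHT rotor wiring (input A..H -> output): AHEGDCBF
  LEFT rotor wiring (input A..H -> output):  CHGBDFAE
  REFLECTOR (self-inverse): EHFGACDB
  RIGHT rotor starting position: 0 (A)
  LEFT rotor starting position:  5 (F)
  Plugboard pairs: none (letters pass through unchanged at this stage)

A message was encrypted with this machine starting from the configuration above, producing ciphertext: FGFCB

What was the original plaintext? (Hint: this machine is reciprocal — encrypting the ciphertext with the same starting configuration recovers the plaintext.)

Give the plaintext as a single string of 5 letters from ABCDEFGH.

Char 1 ('F'): step: R->1, L=5; F->plug->F->R->A->L->A->refl->E->L'->G->R'->A->plug->A
Char 2 ('G'): step: R->2, L=5; G->plug->G->R->G->L->E->refl->A->L'->A->R'->D->plug->D
Char 3 ('F'): step: R->3, L=5; F->plug->F->R->F->L->B->refl->H->L'->C->R'->E->plug->E
Char 4 ('C'): step: R->4, L=5; C->plug->C->R->F->L->B->refl->H->L'->C->R'->H->plug->H
Char 5 ('B'): step: R->5, L=5; B->plug->B->R->E->L->C->refl->F->L'->D->R'->D->plug->D

Answer: ADEHD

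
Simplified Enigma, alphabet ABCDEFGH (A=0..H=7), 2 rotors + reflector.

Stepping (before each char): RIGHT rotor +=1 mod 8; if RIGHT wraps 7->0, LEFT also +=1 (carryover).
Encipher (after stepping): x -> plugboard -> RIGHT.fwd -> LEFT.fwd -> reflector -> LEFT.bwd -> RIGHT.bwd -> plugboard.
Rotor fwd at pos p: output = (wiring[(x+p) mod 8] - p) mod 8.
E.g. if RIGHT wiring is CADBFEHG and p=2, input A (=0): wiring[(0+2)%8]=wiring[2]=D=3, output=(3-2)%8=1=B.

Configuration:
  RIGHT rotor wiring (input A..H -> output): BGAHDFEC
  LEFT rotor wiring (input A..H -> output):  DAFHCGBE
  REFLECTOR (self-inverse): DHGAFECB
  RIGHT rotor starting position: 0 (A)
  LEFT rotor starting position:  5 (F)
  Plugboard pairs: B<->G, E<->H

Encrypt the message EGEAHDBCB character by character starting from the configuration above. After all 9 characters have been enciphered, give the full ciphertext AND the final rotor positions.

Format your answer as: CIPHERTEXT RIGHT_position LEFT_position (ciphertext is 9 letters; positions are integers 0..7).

Answer: DEAGGHADF 1 6

Derivation:
Char 1 ('E'): step: R->1, L=5; E->plug->H->R->A->L->B->refl->H->L'->C->R'->D->plug->D
Char 2 ('G'): step: R->2, L=5; G->plug->B->R->F->L->A->refl->D->L'->E->R'->H->plug->E
Char 3 ('E'): step: R->3, L=5; E->plug->H->R->F->L->A->refl->D->L'->E->R'->A->plug->A
Char 4 ('A'): step: R->4, L=5; A->plug->A->R->H->L->F->refl->E->L'->B->R'->B->plug->G
Char 5 ('H'): step: R->5, L=5; H->plug->E->R->B->L->E->refl->F->L'->H->R'->B->plug->G
Char 6 ('D'): step: R->6, L=5; D->plug->D->R->A->L->B->refl->H->L'->C->R'->E->plug->H
Char 7 ('B'): step: R->7, L=5; B->plug->G->R->G->L->C->refl->G->L'->D->R'->A->plug->A
Char 8 ('C'): step: R->0, L->6 (L advanced); C->plug->C->R->A->L->D->refl->A->L'->H->R'->D->plug->D
Char 9 ('B'): step: R->1, L=6; B->plug->G->R->B->L->G->refl->C->L'->D->R'->F->plug->F
Final: ciphertext=DEAGGHADF, RIGHT=1, LEFT=6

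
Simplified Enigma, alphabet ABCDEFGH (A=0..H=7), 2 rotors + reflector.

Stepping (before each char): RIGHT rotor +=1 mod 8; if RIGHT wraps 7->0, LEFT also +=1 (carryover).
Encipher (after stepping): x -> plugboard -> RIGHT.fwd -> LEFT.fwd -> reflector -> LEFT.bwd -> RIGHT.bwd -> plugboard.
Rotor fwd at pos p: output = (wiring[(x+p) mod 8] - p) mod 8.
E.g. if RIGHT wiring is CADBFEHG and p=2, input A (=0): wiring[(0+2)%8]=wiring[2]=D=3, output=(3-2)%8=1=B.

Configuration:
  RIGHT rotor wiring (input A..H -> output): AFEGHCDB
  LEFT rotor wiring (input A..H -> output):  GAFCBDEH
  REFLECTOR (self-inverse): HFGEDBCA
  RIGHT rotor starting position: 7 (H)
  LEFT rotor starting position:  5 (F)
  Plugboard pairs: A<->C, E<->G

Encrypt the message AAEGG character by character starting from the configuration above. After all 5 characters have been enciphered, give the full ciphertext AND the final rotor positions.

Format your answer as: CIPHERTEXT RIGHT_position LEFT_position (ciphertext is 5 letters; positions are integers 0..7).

Char 1 ('A'): step: R->0, L->6 (L advanced); A->plug->C->R->E->L->H->refl->A->L'->C->R'->F->plug->F
Char 2 ('A'): step: R->1, L=6; A->plug->C->R->F->L->E->refl->D->L'->G->R'->D->plug->D
Char 3 ('E'): step: R->2, L=6; E->plug->G->R->G->L->D->refl->E->L'->F->R'->C->plug->A
Char 4 ('G'): step: R->3, L=6; G->plug->E->R->G->L->D->refl->E->L'->F->R'->F->plug->F
Char 5 ('G'): step: R->4, L=6; G->plug->E->R->E->L->H->refl->A->L'->C->R'->H->plug->H
Final: ciphertext=FDAFH, RIGHT=4, LEFT=6

Answer: FDAFH 4 6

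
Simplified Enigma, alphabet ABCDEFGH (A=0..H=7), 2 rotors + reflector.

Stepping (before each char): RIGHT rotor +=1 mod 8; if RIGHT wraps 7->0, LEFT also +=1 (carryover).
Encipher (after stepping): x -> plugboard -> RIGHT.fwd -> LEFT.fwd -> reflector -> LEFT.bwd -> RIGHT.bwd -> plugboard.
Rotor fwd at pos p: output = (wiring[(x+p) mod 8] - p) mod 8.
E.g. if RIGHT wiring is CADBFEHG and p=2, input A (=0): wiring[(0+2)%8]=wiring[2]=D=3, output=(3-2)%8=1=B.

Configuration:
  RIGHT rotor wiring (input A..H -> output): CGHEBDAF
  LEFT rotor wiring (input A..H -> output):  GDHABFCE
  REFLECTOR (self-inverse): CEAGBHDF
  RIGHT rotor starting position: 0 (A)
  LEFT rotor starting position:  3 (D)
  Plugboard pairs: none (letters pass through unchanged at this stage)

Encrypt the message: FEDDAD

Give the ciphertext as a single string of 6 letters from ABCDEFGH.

Char 1 ('F'): step: R->1, L=3; F->plug->F->R->H->L->E->refl->B->L'->E->R'->G->plug->G
Char 2 ('E'): step: R->2, L=3; E->plug->E->R->G->L->A->refl->C->L'->C->R'->B->plug->B
Char 3 ('D'): step: R->3, L=3; D->plug->D->R->F->L->D->refl->G->L'->B->R'->A->plug->A
Char 4 ('D'): step: R->4, L=3; D->plug->D->R->B->L->G->refl->D->L'->F->R'->A->plug->A
Char 5 ('A'): step: R->5, L=3; A->plug->A->R->G->L->A->refl->C->L'->C->R'->F->plug->F
Char 6 ('D'): step: R->6, L=3; D->plug->D->R->A->L->F->refl->H->L'->D->R'->G->plug->G

Answer: GBAAFG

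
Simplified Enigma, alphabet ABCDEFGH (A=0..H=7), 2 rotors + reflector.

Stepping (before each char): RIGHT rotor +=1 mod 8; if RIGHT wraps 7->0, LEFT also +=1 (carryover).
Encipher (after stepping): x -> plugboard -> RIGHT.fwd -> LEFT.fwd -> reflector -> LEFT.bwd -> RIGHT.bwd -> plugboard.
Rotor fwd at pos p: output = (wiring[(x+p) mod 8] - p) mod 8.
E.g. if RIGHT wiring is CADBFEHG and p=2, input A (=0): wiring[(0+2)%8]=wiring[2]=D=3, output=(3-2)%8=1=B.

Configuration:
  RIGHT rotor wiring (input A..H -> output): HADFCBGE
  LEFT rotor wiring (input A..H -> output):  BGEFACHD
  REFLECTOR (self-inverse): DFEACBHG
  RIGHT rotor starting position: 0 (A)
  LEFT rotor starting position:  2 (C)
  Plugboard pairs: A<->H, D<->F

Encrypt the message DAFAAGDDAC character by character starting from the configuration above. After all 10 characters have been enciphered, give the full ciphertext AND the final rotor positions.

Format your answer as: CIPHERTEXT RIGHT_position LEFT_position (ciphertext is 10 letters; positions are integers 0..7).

Char 1 ('D'): step: R->1, L=2; D->plug->F->R->F->L->B->refl->F->L'->E->R'->C->plug->C
Char 2 ('A'): step: R->2, L=2; A->plug->H->R->G->L->H->refl->G->L'->C->R'->F->plug->D
Char 3 ('F'): step: R->3, L=2; F->plug->D->R->D->L->A->refl->D->L'->B->R'->E->plug->E
Char 4 ('A'): step: R->4, L=2; A->plug->H->R->B->L->D->refl->A->L'->D->R'->E->plug->E
Char 5 ('A'): step: R->5, L=2; A->plug->H->R->F->L->B->refl->F->L'->E->R'->A->plug->H
Char 6 ('G'): step: R->6, L=2; G->plug->G->R->E->L->F->refl->B->L'->F->R'->E->plug->E
Char 7 ('D'): step: R->7, L=2; D->plug->F->R->D->L->A->refl->D->L'->B->R'->C->plug->C
Char 8 ('D'): step: R->0, L->3 (L advanced); D->plug->F->R->B->L->F->refl->B->L'->H->R'->A->plug->H
Char 9 ('A'): step: R->1, L=3; A->plug->H->R->G->L->D->refl->A->L'->E->R'->C->plug->C
Char 10 ('C'): step: R->2, L=3; C->plug->C->R->A->L->C->refl->E->L'->D->R'->B->plug->B
Final: ciphertext=CDEEHECHCB, RIGHT=2, LEFT=3

Answer: CDEEHECHCB 2 3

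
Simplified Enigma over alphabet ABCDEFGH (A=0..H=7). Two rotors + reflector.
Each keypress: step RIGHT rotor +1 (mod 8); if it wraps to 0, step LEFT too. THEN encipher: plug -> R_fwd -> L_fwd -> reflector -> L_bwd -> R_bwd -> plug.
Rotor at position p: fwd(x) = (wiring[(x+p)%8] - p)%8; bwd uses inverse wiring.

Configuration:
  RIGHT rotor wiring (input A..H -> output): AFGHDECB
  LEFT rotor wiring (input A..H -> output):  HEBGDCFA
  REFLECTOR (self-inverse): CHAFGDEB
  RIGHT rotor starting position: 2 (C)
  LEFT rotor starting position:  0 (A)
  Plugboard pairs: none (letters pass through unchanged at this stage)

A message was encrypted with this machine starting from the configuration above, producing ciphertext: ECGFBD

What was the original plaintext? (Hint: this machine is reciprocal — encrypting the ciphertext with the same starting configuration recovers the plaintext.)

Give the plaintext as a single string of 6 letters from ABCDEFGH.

Answer: AEEBHB

Derivation:
Char 1 ('E'): step: R->3, L=0; E->plug->E->R->G->L->F->refl->D->L'->E->R'->A->plug->A
Char 2 ('C'): step: R->4, L=0; C->plug->C->R->G->L->F->refl->D->L'->E->R'->E->plug->E
Char 3 ('G'): step: R->5, L=0; G->plug->G->R->C->L->B->refl->H->L'->A->R'->E->plug->E
Char 4 ('F'): step: R->6, L=0; F->plug->F->R->B->L->E->refl->G->L'->D->R'->B->plug->B
Char 5 ('B'): step: R->7, L=0; B->plug->B->R->B->L->E->refl->G->L'->D->R'->H->plug->H
Char 6 ('D'): step: R->0, L->1 (L advanced); D->plug->D->R->H->L->G->refl->E->L'->F->R'->B->plug->B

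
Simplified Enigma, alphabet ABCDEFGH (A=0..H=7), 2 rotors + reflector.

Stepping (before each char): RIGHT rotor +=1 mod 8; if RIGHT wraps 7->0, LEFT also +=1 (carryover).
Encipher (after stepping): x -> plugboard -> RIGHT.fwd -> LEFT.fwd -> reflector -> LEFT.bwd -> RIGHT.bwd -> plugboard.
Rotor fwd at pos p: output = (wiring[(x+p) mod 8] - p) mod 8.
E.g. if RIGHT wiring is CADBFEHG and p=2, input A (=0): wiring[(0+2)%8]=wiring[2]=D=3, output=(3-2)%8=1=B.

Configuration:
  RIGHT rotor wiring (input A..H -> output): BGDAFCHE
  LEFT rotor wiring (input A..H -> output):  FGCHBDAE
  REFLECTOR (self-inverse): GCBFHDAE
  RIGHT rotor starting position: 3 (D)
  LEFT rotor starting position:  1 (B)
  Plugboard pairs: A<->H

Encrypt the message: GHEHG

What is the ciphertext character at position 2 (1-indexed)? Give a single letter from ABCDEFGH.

Char 1 ('G'): step: R->4, L=1; G->plug->G->R->H->L->E->refl->H->L'->F->R'->E->plug->E
Char 2 ('H'): step: R->5, L=1; H->plug->A->R->F->L->H->refl->E->L'->H->R'->C->plug->C

C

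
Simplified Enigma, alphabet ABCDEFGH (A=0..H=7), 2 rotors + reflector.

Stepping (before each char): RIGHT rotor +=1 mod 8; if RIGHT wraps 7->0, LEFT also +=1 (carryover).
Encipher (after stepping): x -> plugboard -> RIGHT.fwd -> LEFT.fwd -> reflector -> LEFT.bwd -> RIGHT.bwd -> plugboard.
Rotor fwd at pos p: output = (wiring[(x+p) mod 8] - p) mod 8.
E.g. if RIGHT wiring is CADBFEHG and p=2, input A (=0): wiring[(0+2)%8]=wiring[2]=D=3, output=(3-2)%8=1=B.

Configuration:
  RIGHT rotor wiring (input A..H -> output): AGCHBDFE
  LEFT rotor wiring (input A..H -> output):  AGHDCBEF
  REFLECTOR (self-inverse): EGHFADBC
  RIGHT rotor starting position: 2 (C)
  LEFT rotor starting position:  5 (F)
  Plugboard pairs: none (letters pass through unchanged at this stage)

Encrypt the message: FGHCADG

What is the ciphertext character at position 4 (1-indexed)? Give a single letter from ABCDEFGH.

Char 1 ('F'): step: R->3, L=5; F->plug->F->R->F->L->C->refl->H->L'->B->R'->E->plug->E
Char 2 ('G'): step: R->4, L=5; G->plug->G->R->G->L->G->refl->B->L'->E->R'->E->plug->E
Char 3 ('H'): step: R->5, L=5; H->plug->H->R->E->L->B->refl->G->L'->G->R'->A->plug->A
Char 4 ('C'): step: R->6, L=5; C->plug->C->R->C->L->A->refl->E->L'->A->R'->D->plug->D

D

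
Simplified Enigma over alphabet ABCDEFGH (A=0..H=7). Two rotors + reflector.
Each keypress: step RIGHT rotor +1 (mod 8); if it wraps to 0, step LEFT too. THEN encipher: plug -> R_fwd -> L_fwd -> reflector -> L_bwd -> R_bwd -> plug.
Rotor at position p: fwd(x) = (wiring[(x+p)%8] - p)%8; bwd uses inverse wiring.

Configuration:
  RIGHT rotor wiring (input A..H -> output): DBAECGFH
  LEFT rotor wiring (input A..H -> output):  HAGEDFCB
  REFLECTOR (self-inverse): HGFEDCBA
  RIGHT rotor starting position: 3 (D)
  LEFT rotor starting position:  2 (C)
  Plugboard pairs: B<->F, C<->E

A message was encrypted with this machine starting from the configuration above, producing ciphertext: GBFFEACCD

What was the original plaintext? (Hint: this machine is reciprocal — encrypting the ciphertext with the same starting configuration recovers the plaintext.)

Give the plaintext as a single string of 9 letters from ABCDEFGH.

Answer: BFBCDBGBE

Derivation:
Char 1 ('G'): step: R->4, L=2; G->plug->G->R->E->L->A->refl->H->L'->F->R'->F->plug->B
Char 2 ('B'): step: R->5, L=2; B->plug->F->R->D->L->D->refl->E->L'->A->R'->B->plug->F
Char 3 ('F'): step: R->6, L=2; F->plug->B->R->B->L->C->refl->F->L'->G->R'->F->plug->B
Char 4 ('F'): step: R->7, L=2; F->plug->B->R->E->L->A->refl->H->L'->F->R'->E->plug->C
Char 5 ('E'): step: R->0, L->3 (L advanced); E->plug->C->R->A->L->B->refl->G->L'->E->R'->D->plug->D
Char 6 ('A'): step: R->1, L=3; A->plug->A->R->A->L->B->refl->G->L'->E->R'->F->plug->B
Char 7 ('C'): step: R->2, L=3; C->plug->E->R->D->L->H->refl->A->L'->B->R'->G->plug->G
Char 8 ('C'): step: R->3, L=3; C->plug->E->R->E->L->G->refl->B->L'->A->R'->F->plug->B
Char 9 ('D'): step: R->4, L=3; D->plug->D->R->D->L->H->refl->A->L'->B->R'->C->plug->E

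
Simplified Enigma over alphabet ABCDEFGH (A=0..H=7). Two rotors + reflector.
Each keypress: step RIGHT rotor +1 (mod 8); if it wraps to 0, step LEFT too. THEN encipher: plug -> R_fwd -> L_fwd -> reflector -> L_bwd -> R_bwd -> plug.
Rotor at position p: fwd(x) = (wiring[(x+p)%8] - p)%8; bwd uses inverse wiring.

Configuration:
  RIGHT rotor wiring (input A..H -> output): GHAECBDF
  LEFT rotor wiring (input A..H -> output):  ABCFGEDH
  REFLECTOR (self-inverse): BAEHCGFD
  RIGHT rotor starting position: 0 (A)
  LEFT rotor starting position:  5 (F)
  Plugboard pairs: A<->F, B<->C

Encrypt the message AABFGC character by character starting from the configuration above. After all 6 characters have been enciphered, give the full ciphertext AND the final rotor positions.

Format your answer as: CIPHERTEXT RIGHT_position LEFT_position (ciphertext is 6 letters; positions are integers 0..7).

Answer: GBCBCA 6 5

Derivation:
Char 1 ('A'): step: R->1, L=5; A->plug->F->R->C->L->C->refl->E->L'->E->R'->G->plug->G
Char 2 ('A'): step: R->2, L=5; A->plug->F->R->D->L->D->refl->H->L'->A->R'->C->plug->B
Char 3 ('B'): step: R->3, L=5; B->plug->C->R->G->L->A->refl->B->L'->H->R'->B->plug->C
Char 4 ('F'): step: R->4, L=5; F->plug->A->R->G->L->A->refl->B->L'->H->R'->C->plug->B
Char 5 ('G'): step: R->5, L=5; G->plug->G->R->H->L->B->refl->A->L'->G->R'->B->plug->C
Char 6 ('C'): step: R->6, L=5; C->plug->B->R->H->L->B->refl->A->L'->G->R'->F->plug->A
Final: ciphertext=GBCBCA, RIGHT=6, LEFT=5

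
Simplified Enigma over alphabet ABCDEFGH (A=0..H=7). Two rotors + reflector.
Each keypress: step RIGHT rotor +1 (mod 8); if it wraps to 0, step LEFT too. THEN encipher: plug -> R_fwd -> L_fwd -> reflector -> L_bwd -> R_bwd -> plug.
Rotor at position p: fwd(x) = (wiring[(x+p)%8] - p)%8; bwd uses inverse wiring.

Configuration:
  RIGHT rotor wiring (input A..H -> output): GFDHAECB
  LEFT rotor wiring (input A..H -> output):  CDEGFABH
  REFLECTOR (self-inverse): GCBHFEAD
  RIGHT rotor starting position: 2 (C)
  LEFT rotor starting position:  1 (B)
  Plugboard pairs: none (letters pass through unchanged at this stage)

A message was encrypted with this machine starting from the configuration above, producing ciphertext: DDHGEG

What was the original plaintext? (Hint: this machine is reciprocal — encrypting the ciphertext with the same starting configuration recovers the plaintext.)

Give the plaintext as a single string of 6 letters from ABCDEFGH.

Answer: HCGBBF

Derivation:
Char 1 ('D'): step: R->3, L=1; D->plug->D->R->H->L->B->refl->C->L'->A->R'->H->plug->H
Char 2 ('D'): step: R->4, L=1; D->plug->D->R->F->L->A->refl->G->L'->G->R'->C->plug->C
Char 3 ('H'): step: R->5, L=1; H->plug->H->R->D->L->E->refl->F->L'->C->R'->G->plug->G
Char 4 ('G'): step: R->6, L=1; G->plug->G->R->C->L->F->refl->E->L'->D->R'->B->plug->B
Char 5 ('E'): step: R->7, L=1; E->plug->E->R->A->L->C->refl->B->L'->H->R'->B->plug->B
Char 6 ('G'): step: R->0, L->2 (L advanced); G->plug->G->R->C->L->D->refl->H->L'->E->R'->F->plug->F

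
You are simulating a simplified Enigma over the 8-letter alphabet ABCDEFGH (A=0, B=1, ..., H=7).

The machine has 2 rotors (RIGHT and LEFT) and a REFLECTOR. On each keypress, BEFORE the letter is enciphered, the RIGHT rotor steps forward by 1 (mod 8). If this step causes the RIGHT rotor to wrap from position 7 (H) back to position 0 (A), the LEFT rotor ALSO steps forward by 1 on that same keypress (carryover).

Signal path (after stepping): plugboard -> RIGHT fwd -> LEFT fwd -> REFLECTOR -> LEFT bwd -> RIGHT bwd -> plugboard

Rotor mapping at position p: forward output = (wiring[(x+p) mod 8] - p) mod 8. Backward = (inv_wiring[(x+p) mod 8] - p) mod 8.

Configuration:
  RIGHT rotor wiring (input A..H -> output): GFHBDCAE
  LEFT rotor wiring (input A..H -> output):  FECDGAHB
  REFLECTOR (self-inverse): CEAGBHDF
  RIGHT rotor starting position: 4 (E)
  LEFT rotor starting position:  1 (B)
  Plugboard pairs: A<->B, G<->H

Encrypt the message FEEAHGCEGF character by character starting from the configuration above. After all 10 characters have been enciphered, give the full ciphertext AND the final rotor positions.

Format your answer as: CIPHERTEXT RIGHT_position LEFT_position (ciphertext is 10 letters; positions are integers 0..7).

Char 1 ('F'): step: R->5, L=1; F->plug->F->R->C->L->C->refl->A->L'->G->R'->H->plug->G
Char 2 ('E'): step: R->6, L=1; E->plug->E->R->B->L->B->refl->E->L'->H->R'->D->plug->D
Char 3 ('E'): step: R->7, L=1; E->plug->E->R->C->L->C->refl->A->L'->G->R'->C->plug->C
Char 4 ('A'): step: R->0, L->2 (L advanced); A->plug->B->R->F->L->H->refl->F->L'->E->R'->H->plug->G
Char 5 ('H'): step: R->1, L=2; H->plug->G->R->D->L->G->refl->D->L'->G->R'->B->plug->A
Char 6 ('G'): step: R->2, L=2; G->plug->H->R->D->L->G->refl->D->L'->G->R'->E->plug->E
Char 7 ('C'): step: R->3, L=2; C->plug->C->R->H->L->C->refl->A->L'->A->R'->B->plug->A
Char 8 ('E'): step: R->4, L=2; E->plug->E->R->C->L->E->refl->B->L'->B->R'->F->plug->F
Char 9 ('G'): step: R->5, L=2; G->plug->H->R->G->L->D->refl->G->L'->D->R'->B->plug->A
Char 10 ('F'): step: R->6, L=2; F->plug->F->R->D->L->G->refl->D->L'->G->R'->B->plug->A
Final: ciphertext=GDCGAEAFAA, RIGHT=6, LEFT=2

Answer: GDCGAEAFAA 6 2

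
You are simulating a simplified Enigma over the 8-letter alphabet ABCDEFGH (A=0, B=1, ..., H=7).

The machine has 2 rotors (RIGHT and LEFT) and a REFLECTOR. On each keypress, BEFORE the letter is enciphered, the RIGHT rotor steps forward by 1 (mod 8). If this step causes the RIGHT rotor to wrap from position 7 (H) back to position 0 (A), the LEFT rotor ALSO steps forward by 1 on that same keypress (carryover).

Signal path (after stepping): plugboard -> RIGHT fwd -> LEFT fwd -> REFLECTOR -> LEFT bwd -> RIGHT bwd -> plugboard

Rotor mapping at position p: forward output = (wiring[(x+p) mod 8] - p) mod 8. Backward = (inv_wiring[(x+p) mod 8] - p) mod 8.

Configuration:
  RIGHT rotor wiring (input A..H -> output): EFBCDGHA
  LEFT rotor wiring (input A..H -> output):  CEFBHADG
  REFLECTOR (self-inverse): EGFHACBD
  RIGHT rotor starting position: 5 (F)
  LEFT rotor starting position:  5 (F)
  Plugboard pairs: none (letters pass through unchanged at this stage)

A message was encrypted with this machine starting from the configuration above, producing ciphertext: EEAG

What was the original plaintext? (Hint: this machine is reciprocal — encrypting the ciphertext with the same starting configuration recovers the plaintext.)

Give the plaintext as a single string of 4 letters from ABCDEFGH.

Answer: DGBB

Derivation:
Char 1 ('E'): step: R->6, L=5; E->plug->E->R->D->L->F->refl->C->L'->H->R'->D->plug->D
Char 2 ('E'): step: R->7, L=5; E->plug->E->R->D->L->F->refl->C->L'->H->R'->G->plug->G
Char 3 ('A'): step: R->0, L->6 (L advanced); A->plug->A->R->E->L->H->refl->D->L'->F->R'->B->plug->B
Char 4 ('G'): step: R->1, L=6; G->plug->G->R->H->L->C->refl->F->L'->A->R'->B->plug->B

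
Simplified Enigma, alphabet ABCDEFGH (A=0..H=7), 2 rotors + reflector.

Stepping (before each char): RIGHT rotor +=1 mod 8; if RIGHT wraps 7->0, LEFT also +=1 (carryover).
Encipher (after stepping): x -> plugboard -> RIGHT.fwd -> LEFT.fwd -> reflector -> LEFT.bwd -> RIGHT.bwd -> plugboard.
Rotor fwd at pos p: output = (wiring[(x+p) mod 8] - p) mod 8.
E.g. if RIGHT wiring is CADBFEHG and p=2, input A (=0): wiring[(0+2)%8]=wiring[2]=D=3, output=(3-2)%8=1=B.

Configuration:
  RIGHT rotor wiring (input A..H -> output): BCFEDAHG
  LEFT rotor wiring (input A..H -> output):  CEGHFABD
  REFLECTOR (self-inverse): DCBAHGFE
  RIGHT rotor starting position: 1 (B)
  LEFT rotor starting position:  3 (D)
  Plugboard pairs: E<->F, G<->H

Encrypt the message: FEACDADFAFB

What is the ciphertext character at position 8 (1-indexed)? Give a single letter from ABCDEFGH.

Char 1 ('F'): step: R->2, L=3; F->plug->E->R->F->L->H->refl->E->L'->A->R'->H->plug->G
Char 2 ('E'): step: R->3, L=3; E->plug->F->R->G->L->B->refl->C->L'->B->R'->A->plug->A
Char 3 ('A'): step: R->4, L=3; A->plug->A->R->H->L->D->refl->A->L'->E->R'->B->plug->B
Char 4 ('C'): step: R->5, L=3; C->plug->C->R->B->L->C->refl->B->L'->G->R'->H->plug->G
Char 5 ('D'): step: R->6, L=3; D->plug->D->R->E->L->A->refl->D->L'->H->R'->E->plug->F
Char 6 ('A'): step: R->7, L=3; A->plug->A->R->H->L->D->refl->A->L'->E->R'->F->plug->E
Char 7 ('D'): step: R->0, L->4 (L advanced); D->plug->D->R->E->L->G->refl->F->L'->C->R'->B->plug->B
Char 8 ('F'): step: R->1, L=4; F->plug->E->R->H->L->D->refl->A->L'->F->R'->G->plug->H

H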